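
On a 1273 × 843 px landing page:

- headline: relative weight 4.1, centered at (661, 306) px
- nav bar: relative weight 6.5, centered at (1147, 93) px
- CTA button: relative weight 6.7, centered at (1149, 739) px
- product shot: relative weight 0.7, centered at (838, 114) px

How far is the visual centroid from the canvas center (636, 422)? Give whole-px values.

Weights sum to 4.1 + 6.5 + 6.7 + 0.7 = 18.0.
x-moment: 4.1·661 + 6.5·1147 + 6.7·1149 + 0.7·838 = 18450.5; centroid 18450.5/18.0 ≈ 1025.03.
y-moment: 4.1·306 + 6.5·93 + 6.7·739 + 0.7·114 = 6890.2; centroid 6890.2/18.0 ≈ 382.79.
From (636, 422): dx = 389.03, dy = -39.21, so the distance is √(dx²+dy²) ≈ 391.00.

≈ 391 px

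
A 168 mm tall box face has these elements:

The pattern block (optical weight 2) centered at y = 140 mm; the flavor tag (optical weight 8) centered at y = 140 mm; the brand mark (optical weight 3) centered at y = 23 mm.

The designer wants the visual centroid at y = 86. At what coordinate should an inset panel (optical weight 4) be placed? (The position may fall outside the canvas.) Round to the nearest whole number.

New total weight: (2 + 8 + 3) + 4 = 17.
y: need Σw·y = 17·86 = 1462. Existing = 2·140 + 8·140 + 3·23 = 1469. Remainder -7 / 4 ≈ -1.75.

y ≈ -2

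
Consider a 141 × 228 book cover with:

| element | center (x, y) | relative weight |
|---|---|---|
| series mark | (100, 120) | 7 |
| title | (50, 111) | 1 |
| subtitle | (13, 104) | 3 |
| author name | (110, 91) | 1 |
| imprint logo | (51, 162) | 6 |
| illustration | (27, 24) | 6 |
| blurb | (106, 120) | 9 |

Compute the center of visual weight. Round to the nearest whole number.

(70, 108)

Σw = 7 + 1 + 3 + 1 + 6 + 6 + 9 = 33.
Σw·x = 7·100 + 1·50 + 3·13 + 1·110 + 6·51 + 6·27 + 9·106 = 2321, so x̄ = 2321/33 ≈ 70.33.
Σw·y = 7·120 + 1·111 + 3·104 + 1·91 + 6·162 + 6·24 + 9·120 = 3550, so ȳ = 3550/33 ≈ 107.58.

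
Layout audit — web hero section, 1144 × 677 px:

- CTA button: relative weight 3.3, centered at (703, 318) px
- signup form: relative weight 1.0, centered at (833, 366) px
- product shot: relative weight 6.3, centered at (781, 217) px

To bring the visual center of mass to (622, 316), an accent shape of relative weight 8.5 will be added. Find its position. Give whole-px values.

With the accent shape, Σw becomes 3.3 + 1.0 + 6.3 + 8.5 = 19.1.
x: target moment 19.1×622 = 11880.2; current 3.3·703 + 1.0·833 + 6.3·781 = 8073.2; the accent shape supplies 3807.0, so x = 3807.0/8.5 ≈ 447.88.
y: target moment 19.1×316 = 6035.6; current 3.3·318 + 1.0·366 + 6.3·217 = 2782.5; the accent shape supplies 3253.1, so y = 3253.1/8.5 ≈ 382.72.

(448, 383)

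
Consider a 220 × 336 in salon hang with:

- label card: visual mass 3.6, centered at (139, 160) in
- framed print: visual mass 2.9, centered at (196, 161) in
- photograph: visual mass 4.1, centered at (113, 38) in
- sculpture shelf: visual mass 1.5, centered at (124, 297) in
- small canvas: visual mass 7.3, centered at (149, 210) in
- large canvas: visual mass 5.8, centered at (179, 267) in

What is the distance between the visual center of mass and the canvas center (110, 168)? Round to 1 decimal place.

Total weight = 3.6 + 2.9 + 4.1 + 1.5 + 7.3 + 5.8 = 25.2.
x: (3.6·139 + 2.9·196 + 4.1·113 + 1.5·124 + 7.3·149 + 5.8·179) / 25.2 = 3844.0 / 25.2 ≈ 152.54
y: (3.6·160 + 2.9·161 + 4.1·38 + 1.5·297 + 7.3·210 + 5.8·267) / 25.2 = 4725.8 / 25.2 ≈ 187.53
Relative to (110, 168): Δ = (42.54, 19.53); |Δ| = √(42.54² + 19.53²) ≈ 46.81.

≈ 46.8 in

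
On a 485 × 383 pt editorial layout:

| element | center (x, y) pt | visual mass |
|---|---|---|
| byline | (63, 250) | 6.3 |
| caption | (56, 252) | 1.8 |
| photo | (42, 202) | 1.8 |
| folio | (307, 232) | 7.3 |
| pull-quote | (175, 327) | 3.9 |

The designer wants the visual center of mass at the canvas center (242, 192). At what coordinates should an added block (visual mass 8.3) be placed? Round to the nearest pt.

(436, 34)

With the added block, Σw becomes 6.3 + 1.8 + 1.8 + 7.3 + 3.9 + 8.3 = 29.4.
Along x: (3496.9 + 8.3·x) / 29.4 = 242 (existing moment 6.3·63 + 1.8·56 + 1.8·42 + 7.3·307 + 3.9·175 = 3496.9) ⇒ x = (7114.8 − 3496.9) / 8.3 ≈ 435.89.
Along y: (5361.1 + 8.3·y) / 29.4 = 192 (existing moment 6.3·250 + 1.8·252 + 1.8·202 + 7.3·232 + 3.9·327 = 5361.1) ⇒ y = (5644.8 − 5361.1) / 8.3 ≈ 34.18.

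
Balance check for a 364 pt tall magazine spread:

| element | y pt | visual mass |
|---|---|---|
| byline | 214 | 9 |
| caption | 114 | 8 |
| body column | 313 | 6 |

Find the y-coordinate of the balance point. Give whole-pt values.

Σw = 9 + 8 + 6 = 23.
y: (9·214 + 8·114 + 6·313) / 23 = 4716 / 23 ≈ 205.04

y ≈ 205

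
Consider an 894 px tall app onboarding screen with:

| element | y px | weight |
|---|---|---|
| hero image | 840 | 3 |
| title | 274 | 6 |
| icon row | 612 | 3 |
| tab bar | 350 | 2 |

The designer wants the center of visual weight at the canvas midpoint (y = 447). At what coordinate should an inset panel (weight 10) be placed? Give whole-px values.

With the inset panel, Σw becomes 3 + 6 + 3 + 2 + 10 = 24.
y: target moment 24×447 = 10728; current 3·840 + 6·274 + 3·612 + 2·350 = 6700; the inset panel supplies 4028, so y = 4028/10 ≈ 402.80.

y ≈ 403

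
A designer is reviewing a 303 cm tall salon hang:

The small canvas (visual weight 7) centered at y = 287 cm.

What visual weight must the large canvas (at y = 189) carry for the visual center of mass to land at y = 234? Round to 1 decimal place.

w ≈ 8.2

Known: weight 7 with moment 7·287 = 2009.
For the centroid to hit 234: (2009 + w·189) / (7 + w) = 234.
Solving: w = (234·7 − 2009) / (189 − 234) = -371 / -45 ≈ 8.24.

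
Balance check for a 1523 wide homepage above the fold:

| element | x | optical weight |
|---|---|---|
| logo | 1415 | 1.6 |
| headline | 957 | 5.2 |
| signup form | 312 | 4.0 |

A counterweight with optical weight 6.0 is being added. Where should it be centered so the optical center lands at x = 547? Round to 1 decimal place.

x ≈ 116.9

After adding the counterweight, total weight = 1.6 + 5.2 + 4.0 + 6.0 = 16.8.
Along x: (8488.4 + 6.0·x) / 16.8 = 547 (existing moment 1.6·1415 + 5.2·957 + 4.0·312 = 8488.4) ⇒ x = (9189.6 − 8488.4) / 6.0 ≈ 116.87.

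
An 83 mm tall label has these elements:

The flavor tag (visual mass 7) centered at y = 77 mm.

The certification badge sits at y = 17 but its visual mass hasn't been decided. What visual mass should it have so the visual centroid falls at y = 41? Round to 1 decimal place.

The single fixed element contributes weight 7, moment 7·77 = 539.
Set Σw·y/Σw = 41: (539 + 17w) = 41·(7 + w).
Solving: w = (41·7 − 539) / (17 − 41) = -252 / -24 ≈ 10.50.

w ≈ 10.5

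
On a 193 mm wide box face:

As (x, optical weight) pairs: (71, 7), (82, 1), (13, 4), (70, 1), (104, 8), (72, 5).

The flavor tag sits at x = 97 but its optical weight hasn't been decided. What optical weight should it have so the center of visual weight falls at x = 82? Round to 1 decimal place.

Existing Σw = 26 (7 + 1 + 4 + 1 + 8 + 5); existing moment 7·71 + 1·82 + 4·13 + 1·70 + 8·104 + 5·72 = 1893.
Balance at x = 82 requires (1893 + w·97) / (26 + w) = 82.
Rearranging, w·(97 − 82) = 82·26 − 1893 = 239, so w ≈ 239/15 = 15.93.

w ≈ 15.9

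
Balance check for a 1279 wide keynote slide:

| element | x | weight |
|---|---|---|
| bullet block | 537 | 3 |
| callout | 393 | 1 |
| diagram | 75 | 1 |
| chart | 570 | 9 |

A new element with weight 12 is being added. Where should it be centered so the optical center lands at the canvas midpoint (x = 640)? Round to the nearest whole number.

x ≈ 786

New total weight: (3 + 1 + 1 + 9) + 12 = 26.
x: need Σw·x = 26·640 = 16640. Existing = 3·537 + 1·393 + 1·75 + 9·570 = 7209. Remainder 9431 / 12 ≈ 785.92.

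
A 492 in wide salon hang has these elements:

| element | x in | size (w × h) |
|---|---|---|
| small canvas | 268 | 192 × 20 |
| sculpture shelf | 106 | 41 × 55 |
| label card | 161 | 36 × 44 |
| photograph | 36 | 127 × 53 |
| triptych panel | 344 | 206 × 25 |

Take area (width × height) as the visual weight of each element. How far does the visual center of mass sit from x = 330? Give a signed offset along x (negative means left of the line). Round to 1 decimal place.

≈ -149.2 in

Taking area as weight: small canvas 192·20 = 3840, sculpture shelf 41·55 = 2255, label card 36·44 = 1584, photograph 127·53 = 6731, triptych panel 206·25 = 5150. Sum 19560.
x: (3840·268 + 2255·106 + 1584·161 + 6731·36 + 5150·344) / 19560 = 3537090 / 19560 ≈ 180.83
Offset from x = 330: 180.83 − 330 ≈ -149.17.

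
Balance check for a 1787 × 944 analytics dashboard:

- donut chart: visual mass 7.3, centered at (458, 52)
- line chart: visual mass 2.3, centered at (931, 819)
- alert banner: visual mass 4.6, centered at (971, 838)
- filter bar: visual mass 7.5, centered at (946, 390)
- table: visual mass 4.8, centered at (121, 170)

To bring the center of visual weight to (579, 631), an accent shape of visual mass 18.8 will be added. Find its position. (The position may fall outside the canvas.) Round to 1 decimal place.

With the accent shape, Σw becomes 7.3 + 2.3 + 4.6 + 7.5 + 4.8 + 18.8 = 45.3.
x: target moment 45.3×579 = 26228.7; current 7.3·458 + 2.3·931 + 4.6·971 + 7.5·946 + 4.8·121 = 17627.1; the accent shape supplies 8601.6, so x = 8601.6/18.8 ≈ 457.53.
y: target moment 45.3×631 = 28584.3; current 7.3·52 + 2.3·819 + 4.6·838 + 7.5·390 + 4.8·170 = 9859.1; the accent shape supplies 18725.2, so y = 18725.2/18.8 ≈ 996.02.

(457.5, 996.0)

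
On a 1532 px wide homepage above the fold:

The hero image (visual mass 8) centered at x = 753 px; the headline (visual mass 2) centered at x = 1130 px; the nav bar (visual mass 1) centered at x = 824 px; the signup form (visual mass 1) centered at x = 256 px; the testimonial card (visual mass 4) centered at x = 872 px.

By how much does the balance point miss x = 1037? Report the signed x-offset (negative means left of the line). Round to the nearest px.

Total weight = 8 + 2 + 1 + 1 + 4 = 16.
Σw·x = 8·753 + 2·1130 + 1·824 + 1·256 + 4·872 = 12852, so x̄ = 12852/16 ≈ 803.25.
Offset from x = 1037: 803.25 − 1037 ≈ -233.75.

≈ -234 px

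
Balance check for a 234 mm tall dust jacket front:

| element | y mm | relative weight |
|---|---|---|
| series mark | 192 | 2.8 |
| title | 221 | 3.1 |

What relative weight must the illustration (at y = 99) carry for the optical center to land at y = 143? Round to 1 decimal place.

Fixed elements: Σw = 2.8 + 3.1 = 5.9, Σw·y = 2.8·192 + 3.1·221 = 1222.7.
Balance at y = 143 requires (1222.7 + w·99) / (5.9 + w) = 143.
Solving: w = (143·5.9 − 1222.7) / (99 − 143) = -379.0 / -44 ≈ 8.61.

w ≈ 8.6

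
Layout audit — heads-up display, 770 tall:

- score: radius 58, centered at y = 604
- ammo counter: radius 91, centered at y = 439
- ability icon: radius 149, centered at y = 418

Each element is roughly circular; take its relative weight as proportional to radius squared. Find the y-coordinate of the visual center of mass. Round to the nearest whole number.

y ≈ 442

r² weights: score 58² = 3364, ammo counter 91² = 8281, ability icon 149² = 22201. Total = 33846.
Σw·y = 3364·604 + 8281·439 + 22201·418 = 14947233, so ȳ = 14947233/33846 ≈ 441.62.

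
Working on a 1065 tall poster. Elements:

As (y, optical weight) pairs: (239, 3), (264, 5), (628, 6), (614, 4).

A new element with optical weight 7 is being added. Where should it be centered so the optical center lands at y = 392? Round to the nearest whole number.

After adding the new element, total weight = 3 + 5 + 6 + 4 + 7 = 25.
Along y: (8261 + 7·y) / 25 = 392 (existing moment 3·239 + 5·264 + 6·628 + 4·614 = 8261) ⇒ y = (9800 − 8261) / 7 ≈ 219.86.

y ≈ 220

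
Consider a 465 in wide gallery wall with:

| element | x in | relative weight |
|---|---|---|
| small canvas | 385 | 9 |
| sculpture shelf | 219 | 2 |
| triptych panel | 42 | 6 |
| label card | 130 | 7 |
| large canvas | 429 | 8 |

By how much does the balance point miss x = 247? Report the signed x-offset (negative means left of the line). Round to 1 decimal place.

Total weight = 9 + 2 + 6 + 7 + 8 = 32.
Σw·x = 9·385 + 2·219 + 6·42 + 7·130 + 8·429 = 8497, so x̄ = 8497/32 ≈ 265.53.
Difference: 265.53 − 247 ≈ 18.53.

≈ 18.5 in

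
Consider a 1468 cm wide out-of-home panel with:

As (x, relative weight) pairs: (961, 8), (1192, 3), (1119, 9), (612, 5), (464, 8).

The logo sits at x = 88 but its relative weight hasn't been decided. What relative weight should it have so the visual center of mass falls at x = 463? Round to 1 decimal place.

Fixed elements: Σw = 8 + 3 + 9 + 5 + 8 = 33, Σw·x = 8·961 + 3·1192 + 9·1119 + 5·612 + 8·464 = 28107.
For the centroid to hit 463: (28107 + w·88) / (33 + w) = 463.
Solving: w = (463·33 − 28107) / (88 − 463) = -12828 / -375 ≈ 34.21.

w ≈ 34.2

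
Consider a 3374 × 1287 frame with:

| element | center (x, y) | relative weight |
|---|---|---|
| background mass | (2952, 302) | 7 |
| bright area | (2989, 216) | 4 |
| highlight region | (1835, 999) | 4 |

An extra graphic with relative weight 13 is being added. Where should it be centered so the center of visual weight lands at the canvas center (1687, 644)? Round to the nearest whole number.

After adding the extra graphic, total weight = 7 + 4 + 4 + 13 = 28.
x: target moment 28×1687 = 47236; current 7·2952 + 4·2989 + 4·1835 = 39960; the extra graphic supplies 7276, so x = 7276/13 ≈ 559.69.
y: target moment 28×644 = 18032; current 7·302 + 4·216 + 4·999 = 6974; the extra graphic supplies 11058, so y = 11058/13 ≈ 850.62.

(560, 851)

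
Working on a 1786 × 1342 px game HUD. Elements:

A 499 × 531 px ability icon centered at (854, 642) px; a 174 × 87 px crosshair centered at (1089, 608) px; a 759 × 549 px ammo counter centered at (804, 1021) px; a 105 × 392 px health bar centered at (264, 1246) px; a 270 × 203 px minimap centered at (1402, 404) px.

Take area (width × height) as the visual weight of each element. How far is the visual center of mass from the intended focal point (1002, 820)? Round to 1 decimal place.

Taking area as weight: ability icon 499·531 = 264969, crosshair 174·87 = 15138, ammo counter 759·549 = 416691, health bar 105·392 = 41160, minimap 270·203 = 54810. Sum 792768.
x: (264969·854 + 15138·1089 + 416691·804 + 41160·264 + 54810·1402) / 792768 = 665498232 / 792768 ≈ 839.46
y: (264969·642 + 15138·608 + 416691·1021 + 41160·1246 + 54810·404) / 792768 = 678184113 / 792768 ≈ 855.46
Offset from (1002, 820): Δx ≈ -162.54, Δy ≈ 35.46; distance = √(Δx² + Δy²) ≈ 166.36.

≈ 166.4 px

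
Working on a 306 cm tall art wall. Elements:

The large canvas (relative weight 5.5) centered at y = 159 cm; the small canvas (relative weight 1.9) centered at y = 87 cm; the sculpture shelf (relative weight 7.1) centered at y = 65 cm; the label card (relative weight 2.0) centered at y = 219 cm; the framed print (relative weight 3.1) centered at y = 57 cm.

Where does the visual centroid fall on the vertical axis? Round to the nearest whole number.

y ≈ 108

Weights sum to 5.5 + 1.9 + 7.1 + 2.0 + 3.1 = 19.6.
y-moment: 5.5·159 + 1.9·87 + 7.1·65 + 2.0·219 + 3.1·57 = 2116.0; centroid 2116.0/19.6 ≈ 107.96.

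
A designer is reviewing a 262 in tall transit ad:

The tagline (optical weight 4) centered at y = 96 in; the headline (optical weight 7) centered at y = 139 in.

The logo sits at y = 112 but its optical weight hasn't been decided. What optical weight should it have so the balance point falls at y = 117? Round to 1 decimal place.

Fixed elements: Σw = 4 + 7 = 11, Σw·y = 4·96 + 7·139 = 1357.
Balance at y = 117 requires (1357 + w·112) / (11 + w) = 117.
So w = (117·11 − 1357)/(112 − 117) = -70/-5 ≈ 14.00.

w ≈ 14.0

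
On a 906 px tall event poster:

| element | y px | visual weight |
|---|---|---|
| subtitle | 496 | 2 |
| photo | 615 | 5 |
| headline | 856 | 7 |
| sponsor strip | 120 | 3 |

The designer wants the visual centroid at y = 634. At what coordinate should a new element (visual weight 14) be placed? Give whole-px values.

With the new element, Σw becomes 2 + 5 + 7 + 3 + 14 = 31.
y: need Σw·y = 31·634 = 19654. Existing = 2·496 + 5·615 + 7·856 + 3·120 = 10419. Remainder 9235 / 14 ≈ 659.64.

y ≈ 660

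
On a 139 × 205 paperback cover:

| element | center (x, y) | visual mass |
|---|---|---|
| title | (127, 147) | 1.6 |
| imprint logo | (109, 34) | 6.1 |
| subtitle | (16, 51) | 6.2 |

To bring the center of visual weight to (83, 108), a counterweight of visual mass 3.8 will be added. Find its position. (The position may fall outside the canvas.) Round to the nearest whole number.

With the counterweight, Σw becomes 1.6 + 6.1 + 6.2 + 3.8 = 17.7.
x: need Σw·x = 17.7·83 = 1469.1. Existing = 1.6·127 + 6.1·109 + 6.2·16 = 967.3. Remainder 501.8 / 3.8 ≈ 132.05.
y: need Σw·y = 17.7·108 = 1911.6. Existing = 1.6·147 + 6.1·34 + 6.2·51 = 758.8. Remainder 1152.8 / 3.8 ≈ 303.37.

(132, 303)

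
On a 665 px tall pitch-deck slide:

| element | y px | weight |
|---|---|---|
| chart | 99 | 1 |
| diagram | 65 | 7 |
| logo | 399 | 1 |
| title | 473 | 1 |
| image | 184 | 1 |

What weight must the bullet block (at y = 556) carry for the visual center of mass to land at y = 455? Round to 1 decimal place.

Fixed elements: Σw = 1 + 7 + 1 + 1 + 1 = 11, Σw·y = 1·99 + 7·65 + 1·399 + 1·473 + 1·184 = 1610.
Balance at y = 455 requires (1610 + w·556) / (11 + w) = 455.
Solving: w = (455·11 − 1610) / (556 − 455) = 3395 / 101 ≈ 33.61.

w ≈ 33.6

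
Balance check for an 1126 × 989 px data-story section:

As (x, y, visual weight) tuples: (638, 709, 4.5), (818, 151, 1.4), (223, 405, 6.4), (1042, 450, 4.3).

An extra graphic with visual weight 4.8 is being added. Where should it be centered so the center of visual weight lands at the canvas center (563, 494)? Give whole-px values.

New total weight: (4.5 + 1.4 + 6.4 + 4.3) + 4.8 = 21.4.
x: target moment 21.4×563 = 12048.2; current 4.5·638 + 1.4·818 + 6.4·223 + 4.3·1042 = 9924.0; the extra graphic supplies 2124.2, so x = 2124.2/4.8 ≈ 442.54.
y: target moment 21.4×494 = 10571.6; current 4.5·709 + 1.4·151 + 6.4·405 + 4.3·450 = 7928.9; the extra graphic supplies 2642.7, so y = 2642.7/4.8 ≈ 550.56.

(443, 551)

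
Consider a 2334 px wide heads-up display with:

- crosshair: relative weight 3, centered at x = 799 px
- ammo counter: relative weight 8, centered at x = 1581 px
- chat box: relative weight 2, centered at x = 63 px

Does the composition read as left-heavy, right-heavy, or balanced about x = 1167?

balanced

Total weight = 3 + 8 + 2 = 13.
Σw·x = 3·799 + 8·1581 + 2·63 = 15171, so x̄ = 15171/13 ≈ 1167.00.
The centroid 1167.00 matches the midline at 1167, so the layout is balanced.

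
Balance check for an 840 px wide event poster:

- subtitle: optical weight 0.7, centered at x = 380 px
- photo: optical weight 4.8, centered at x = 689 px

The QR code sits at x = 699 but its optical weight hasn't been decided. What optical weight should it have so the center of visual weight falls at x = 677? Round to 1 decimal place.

Fixed elements: Σw = 0.7 + 4.8 = 5.5, Σw·x = 0.7·380 + 4.8·689 = 3573.2.
For the centroid to hit 677: (3573.2 + w·699) / (5.5 + w) = 677.
Rearranging, w·(699 − 677) = 677·5.5 − 3573.2 = 150.3, so w ≈ 150.3/22 = 6.83.

w ≈ 6.8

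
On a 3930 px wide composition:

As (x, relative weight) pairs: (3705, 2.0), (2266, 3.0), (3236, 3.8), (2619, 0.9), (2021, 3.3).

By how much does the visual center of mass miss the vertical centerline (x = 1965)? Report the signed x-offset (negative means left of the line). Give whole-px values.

Weights sum to 2.0 + 3.0 + 3.8 + 0.9 + 3.3 = 13.0.
x: (2.0·3705 + 3.0·2266 + 3.8·3236 + 0.9·2619 + 3.3·2021) / 13.0 = 35531.2 / 13.0 ≈ 2733.17
Difference: 2733.17 − 1965 ≈ 768.17.

≈ 768 px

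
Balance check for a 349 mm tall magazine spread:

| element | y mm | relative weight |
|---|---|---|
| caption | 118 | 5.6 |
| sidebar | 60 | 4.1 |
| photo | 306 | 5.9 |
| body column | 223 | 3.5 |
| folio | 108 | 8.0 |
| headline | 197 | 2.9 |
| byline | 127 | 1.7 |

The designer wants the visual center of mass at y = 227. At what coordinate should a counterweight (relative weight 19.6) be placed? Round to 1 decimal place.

New total weight: (5.6 + 4.1 + 5.9 + 3.5 + 8.0 + 2.9 + 1.7) + 19.6 = 51.3.
Along y: (5143.9 + 19.6·y) / 51.3 = 227 (existing moment 5.6·118 + 4.1·60 + 5.9·306 + 3.5·223 + 8.0·108 + 2.9·197 + 1.7·127 = 5143.9) ⇒ y = (11645.1 − 5143.9) / 19.6 ≈ 331.69.

y ≈ 331.7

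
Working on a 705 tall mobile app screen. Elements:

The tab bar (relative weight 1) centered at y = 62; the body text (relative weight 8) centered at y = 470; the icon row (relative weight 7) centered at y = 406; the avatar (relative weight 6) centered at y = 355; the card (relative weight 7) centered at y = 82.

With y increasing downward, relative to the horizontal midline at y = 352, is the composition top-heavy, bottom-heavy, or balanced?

top-heavy

Weights sum to 1 + 8 + 7 + 6 + 7 = 29.
Σw·y = 1·62 + 8·470 + 7·406 + 6·355 + 7·82 = 9368, so ȳ = 9368/29 ≈ 323.03.
323.0 lies above (smaller y than) the midline 352, so the layout is top-heavy.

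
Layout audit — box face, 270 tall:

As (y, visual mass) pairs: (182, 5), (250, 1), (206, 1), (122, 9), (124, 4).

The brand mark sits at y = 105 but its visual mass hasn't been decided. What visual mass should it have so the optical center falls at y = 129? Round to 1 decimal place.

Existing Σw = 20 (5 + 1 + 1 + 9 + 4); existing moment 5·182 + 1·250 + 1·206 + 9·122 + 4·124 = 2960.
Set Σw·y/Σw = 129: (2960 + 105w) = 129·(20 + w).
Solving: w = (129·20 − 2960) / (105 − 129) = -380 / -24 ≈ 15.83.

w ≈ 15.8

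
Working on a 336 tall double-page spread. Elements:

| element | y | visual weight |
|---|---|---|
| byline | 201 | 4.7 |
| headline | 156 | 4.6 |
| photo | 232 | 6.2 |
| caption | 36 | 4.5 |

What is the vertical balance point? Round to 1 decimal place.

y ≈ 163.1

Weights sum to 4.7 + 4.6 + 6.2 + 4.5 = 20.0.
y-moment: 4.7·201 + 4.6·156 + 6.2·232 + 4.5·36 = 3262.7; centroid 3262.7/20.0 ≈ 163.13.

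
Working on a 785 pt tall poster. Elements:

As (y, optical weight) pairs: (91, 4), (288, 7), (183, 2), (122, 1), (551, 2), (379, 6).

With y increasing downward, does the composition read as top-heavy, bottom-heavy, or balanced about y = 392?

top-heavy

Σw = 4 + 7 + 2 + 1 + 2 + 6 = 22.
Σw·y = 6244; ȳ = 6244/22 ≈ 283.82.
283.8 vs midline 392 → top-heavy.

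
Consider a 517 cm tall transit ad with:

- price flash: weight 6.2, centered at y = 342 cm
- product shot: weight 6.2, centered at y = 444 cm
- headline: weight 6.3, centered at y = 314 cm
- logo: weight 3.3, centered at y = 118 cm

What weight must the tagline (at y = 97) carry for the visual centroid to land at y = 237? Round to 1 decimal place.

Existing Σw = 22.0 (6.2 + 6.2 + 6.3 + 3.3); existing moment 6.2·342 + 6.2·444 + 6.3·314 + 3.3·118 = 7240.8.
For the centroid to hit 237: (7240.8 + w·97) / (22.0 + w) = 237.
Rearranging, w·(97 − 237) = 237·22.0 − 7240.8 = -2026.8, so w ≈ -2026.8/-140 = 14.48.

w ≈ 14.5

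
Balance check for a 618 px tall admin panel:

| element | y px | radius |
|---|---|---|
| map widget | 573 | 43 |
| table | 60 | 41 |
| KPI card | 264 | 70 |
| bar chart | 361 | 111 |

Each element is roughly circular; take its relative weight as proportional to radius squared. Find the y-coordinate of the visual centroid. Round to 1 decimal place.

y ≈ 332.6

Weights ∝ r²: map widget 43² = 1849, table 41² = 1681, KPI card 70² = 4900, bar chart 111² = 12321; Σw = 20751.
y-moment: 1849·573 + 1681·60 + 4900·264 + 12321·361 = 6901818; centroid 6901818/20751 ≈ 332.60.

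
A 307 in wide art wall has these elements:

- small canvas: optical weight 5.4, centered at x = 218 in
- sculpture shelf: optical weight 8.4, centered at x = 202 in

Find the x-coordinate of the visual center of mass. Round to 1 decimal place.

x ≈ 208.3

Σw = 5.4 + 8.4 = 13.8.
x-moment: 5.4·218 + 8.4·202 = 2874.0; centroid 2874.0/13.8 ≈ 208.26.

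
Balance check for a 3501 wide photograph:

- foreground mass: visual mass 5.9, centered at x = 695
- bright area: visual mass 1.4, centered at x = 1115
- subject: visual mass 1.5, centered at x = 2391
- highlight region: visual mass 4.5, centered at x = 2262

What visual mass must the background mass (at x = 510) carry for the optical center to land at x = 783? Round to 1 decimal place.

w ≈ 33.0

Existing Σw = 13.3 (5.9 + 1.4 + 1.5 + 4.5); existing moment 5.9·695 + 1.4·1115 + 1.5·2391 + 4.5·2262 = 19427.0.
Balance at x = 783 requires (19427.0 + w·510) / (13.3 + w) = 783.
Solving: w = (783·13.3 − 19427.0) / (510 − 783) = -9013.1 / -273 ≈ 33.02.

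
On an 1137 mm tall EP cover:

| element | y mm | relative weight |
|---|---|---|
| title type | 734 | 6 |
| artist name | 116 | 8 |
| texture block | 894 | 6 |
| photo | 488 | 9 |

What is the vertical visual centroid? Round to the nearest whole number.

Σw = 6 + 8 + 6 + 9 = 29.
Σw·y = 6·734 + 8·116 + 6·894 + 9·488 = 15088, so ȳ = 15088/29 ≈ 520.28.

y ≈ 520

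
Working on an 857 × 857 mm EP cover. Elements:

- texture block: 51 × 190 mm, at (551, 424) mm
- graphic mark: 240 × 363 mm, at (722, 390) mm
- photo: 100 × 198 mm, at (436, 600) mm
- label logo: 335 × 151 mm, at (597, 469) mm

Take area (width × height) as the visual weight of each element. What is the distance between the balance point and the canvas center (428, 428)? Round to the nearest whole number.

≈ 213 mm

Areas → weights: texture block 51·190 = 9690, graphic mark 240·363 = 87120, photo 100·198 = 19800, label logo 335·151 = 50585; Σw = 167195.
x-moment: 9690·551 + 87120·722 + 19800·436 + 50585·597 = 107071875; centroid 107071875/167195 ≈ 640.40.
y-moment: 9690·424 + 87120·390 + 19800·600 + 50585·469 = 73689725; centroid 73689725/167195 ≈ 440.74.
From (428, 428): dx = 212.40, dy = 12.74, so the distance is √(dx²+dy²) ≈ 212.78.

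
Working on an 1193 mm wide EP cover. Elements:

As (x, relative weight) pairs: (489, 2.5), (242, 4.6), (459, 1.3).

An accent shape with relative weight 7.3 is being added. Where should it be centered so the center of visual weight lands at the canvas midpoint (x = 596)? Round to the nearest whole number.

After adding the accent shape, total weight = 2.5 + 4.6 + 1.3 + 7.3 = 15.7.
x: target moment 15.7×596 = 9357.2; current 2.5·489 + 4.6·242 + 1.3·459 = 2932.4; the accent shape supplies 6424.8, so x = 6424.8/7.3 ≈ 880.11.

x ≈ 880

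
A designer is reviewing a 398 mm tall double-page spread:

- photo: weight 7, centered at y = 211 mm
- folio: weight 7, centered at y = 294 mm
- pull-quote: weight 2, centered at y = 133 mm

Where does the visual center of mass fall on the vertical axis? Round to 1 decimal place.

y ≈ 237.6

Weights sum to 7 + 7 + 2 = 16.
Σw·y = 7·211 + 7·294 + 2·133 = 3801, so ȳ = 3801/16 ≈ 237.56.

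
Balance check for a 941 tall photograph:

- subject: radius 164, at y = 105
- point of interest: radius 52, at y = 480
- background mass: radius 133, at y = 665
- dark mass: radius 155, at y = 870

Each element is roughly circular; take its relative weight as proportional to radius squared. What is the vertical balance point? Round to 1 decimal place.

y ≈ 515.8

Weights ∝ r²: subject 164² = 26896, point of interest 52² = 2704, background mass 133² = 17689, dark mass 155² = 24025; Σw = 71314.
y: (26896·105 + 2704·480 + 17689·665 + 24025·870) / 71314 = 36786935 / 71314 ≈ 515.84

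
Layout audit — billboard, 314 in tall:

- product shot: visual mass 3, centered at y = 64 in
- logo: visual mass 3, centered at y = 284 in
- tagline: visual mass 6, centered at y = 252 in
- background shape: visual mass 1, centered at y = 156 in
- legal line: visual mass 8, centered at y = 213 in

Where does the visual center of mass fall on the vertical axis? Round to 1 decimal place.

Σw = 3 + 3 + 6 + 1 + 8 = 21.
Σw·y = 3·64 + 3·284 + 6·252 + 1·156 + 8·213 = 4416, so ȳ = 4416/21 ≈ 210.29.

y ≈ 210.3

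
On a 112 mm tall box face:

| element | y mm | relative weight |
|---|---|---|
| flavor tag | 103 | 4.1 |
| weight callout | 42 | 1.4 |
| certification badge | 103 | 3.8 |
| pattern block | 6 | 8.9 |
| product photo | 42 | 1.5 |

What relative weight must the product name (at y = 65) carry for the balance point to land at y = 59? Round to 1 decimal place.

Known weights sum to 4.1 + 1.4 + 3.8 + 8.9 + 1.5 = 19.7; their moment is 4.1·103 + 1.4·42 + 3.8·103 + 8.9·6 + 1.5·42 = 988.9.
Balance at y = 59 requires (988.9 + w·65) / (19.7 + w) = 59.
So w = (59·19.7 − 988.9)/(65 − 59) = 173.4/6 ≈ 28.90.

w ≈ 28.9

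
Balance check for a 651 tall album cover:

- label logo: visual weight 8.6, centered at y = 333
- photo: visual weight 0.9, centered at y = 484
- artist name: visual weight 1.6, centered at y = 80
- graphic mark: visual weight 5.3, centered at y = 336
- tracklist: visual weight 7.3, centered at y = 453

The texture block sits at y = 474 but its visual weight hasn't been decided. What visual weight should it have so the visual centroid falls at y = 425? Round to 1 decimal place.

w ≈ 31.8

Known weights sum to 8.6 + 0.9 + 1.6 + 5.3 + 7.3 = 23.7; their moment is 8.6·333 + 0.9·484 + 1.6·80 + 5.3·336 + 7.3·453 = 8515.1.
For the centroid to hit 425: (8515.1 + w·474) / (23.7 + w) = 425.
Rearranging, w·(474 − 425) = 425·23.7 − 8515.1 = 1557.4, so w ≈ 1557.4/49 = 31.78.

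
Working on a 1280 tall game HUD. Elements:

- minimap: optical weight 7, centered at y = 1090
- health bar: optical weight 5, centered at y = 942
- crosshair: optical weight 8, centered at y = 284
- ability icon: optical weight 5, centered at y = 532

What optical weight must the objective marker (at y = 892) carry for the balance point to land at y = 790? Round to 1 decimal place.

Existing Σw = 25 (7 + 5 + 8 + 5); existing moment 7·1090 + 5·942 + 8·284 + 5·532 = 17272.
For the centroid to hit 790: (17272 + w·892) / (25 + w) = 790.
Solving: w = (790·25 − 17272) / (892 − 790) = 2478 / 102 ≈ 24.29.

w ≈ 24.3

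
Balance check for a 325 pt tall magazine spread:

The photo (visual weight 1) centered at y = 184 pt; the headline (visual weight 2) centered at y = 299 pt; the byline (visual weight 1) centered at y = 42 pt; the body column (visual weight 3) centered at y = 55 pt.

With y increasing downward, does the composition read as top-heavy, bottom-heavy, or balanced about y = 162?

top-heavy

Weights sum to 1 + 2 + 1 + 3 = 7.
y: (1·184 + 2·299 + 1·42 + 3·55) / 7 = 989 / 7 ≈ 141.29
141.3 lies above (smaller y than) the midline 162, so the layout is top-heavy.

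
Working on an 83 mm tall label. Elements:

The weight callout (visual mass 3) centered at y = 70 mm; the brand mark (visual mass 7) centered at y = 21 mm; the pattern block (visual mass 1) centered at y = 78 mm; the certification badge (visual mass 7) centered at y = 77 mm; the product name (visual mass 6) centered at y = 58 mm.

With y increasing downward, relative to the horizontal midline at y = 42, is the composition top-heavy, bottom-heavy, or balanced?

Total weight = 3 + 7 + 1 + 7 + 6 = 24.
y: (3·70 + 7·21 + 1·78 + 7·77 + 6·58) / 24 = 1322 / 24 ≈ 55.08
55.1 vs midline 42 → bottom-heavy.

bottom-heavy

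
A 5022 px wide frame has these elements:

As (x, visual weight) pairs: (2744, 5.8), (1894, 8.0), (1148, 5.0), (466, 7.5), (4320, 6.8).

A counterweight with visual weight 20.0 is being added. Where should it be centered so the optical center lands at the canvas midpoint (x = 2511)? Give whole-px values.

x ≈ 3183

With the counterweight, Σw becomes 5.8 + 8.0 + 5.0 + 7.5 + 6.8 + 20.0 = 53.1.
x: target moment 53.1×2511 = 133334.1; current 5.8·2744 + 8.0·1894 + 5.0·1148 + 7.5·466 + 6.8·4320 = 69678.2; the counterweight supplies 63655.9, so x = 63655.9/20.0 ≈ 3182.80.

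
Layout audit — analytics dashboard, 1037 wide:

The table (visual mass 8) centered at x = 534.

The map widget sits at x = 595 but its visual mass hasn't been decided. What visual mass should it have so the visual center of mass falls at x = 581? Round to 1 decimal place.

The single fixed element contributes weight 8, moment 8·534 = 4272.
For the centroid to hit 581: (4272 + w·595) / (8 + w) = 581.
So w = (581·8 − 4272)/(595 − 581) = 376/14 ≈ 26.86.

w ≈ 26.9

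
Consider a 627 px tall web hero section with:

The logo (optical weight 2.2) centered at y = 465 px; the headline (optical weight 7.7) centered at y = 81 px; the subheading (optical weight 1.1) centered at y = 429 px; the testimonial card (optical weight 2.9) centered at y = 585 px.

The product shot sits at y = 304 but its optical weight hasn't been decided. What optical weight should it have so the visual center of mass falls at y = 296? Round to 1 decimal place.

w ≈ 37.4

Fixed elements: Σw = 2.2 + 7.7 + 1.1 + 2.9 = 13.9, Σw·y = 2.2·465 + 7.7·81 + 1.1·429 + 2.9·585 = 3815.1.
Set Σw·y/Σw = 296: (3815.1 + 304w) = 296·(13.9 + w).
So w = (296·13.9 − 3815.1)/(304 − 296) = 299.3/8 ≈ 37.41.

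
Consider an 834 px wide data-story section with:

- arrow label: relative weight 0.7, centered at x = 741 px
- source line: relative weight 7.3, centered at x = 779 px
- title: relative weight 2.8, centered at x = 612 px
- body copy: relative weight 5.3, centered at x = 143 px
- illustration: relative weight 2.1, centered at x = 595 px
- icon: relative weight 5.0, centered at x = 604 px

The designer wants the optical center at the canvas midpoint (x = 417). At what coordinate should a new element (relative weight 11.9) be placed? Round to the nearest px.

With the new element, Σw becomes 0.7 + 7.3 + 2.8 + 5.3 + 2.1 + 5.0 + 11.9 = 35.1.
Along x: (12946.4 + 11.9·x) / 35.1 = 417 (existing moment 0.7·741 + 7.3·779 + 2.8·612 + 5.3·143 + 2.1·595 + 5.0·604 = 12946.4) ⇒ x = (14636.7 − 12946.4) / 11.9 ≈ 142.04.

x ≈ 142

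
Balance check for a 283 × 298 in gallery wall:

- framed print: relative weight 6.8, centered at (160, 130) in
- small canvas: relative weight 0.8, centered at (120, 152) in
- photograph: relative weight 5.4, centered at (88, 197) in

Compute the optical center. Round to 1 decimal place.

(127.6, 159.2)

Weights sum to 6.8 + 0.8 + 5.4 = 13.0.
Σw·x = 6.8·160 + 0.8·120 + 5.4·88 = 1659.2, so x̄ = 1659.2/13.0 ≈ 127.63.
Σw·y = 6.8·130 + 0.8·152 + 5.4·197 = 2069.4, so ȳ = 2069.4/13.0 ≈ 159.18.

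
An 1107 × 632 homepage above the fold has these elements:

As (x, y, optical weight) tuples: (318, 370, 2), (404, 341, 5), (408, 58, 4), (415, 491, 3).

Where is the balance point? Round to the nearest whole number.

(395, 296)

Weights sum to 2 + 5 + 4 + 3 = 14.
x-moment: 2·318 + 5·404 + 4·408 + 3·415 = 5533; centroid 5533/14 ≈ 395.21.
y-moment: 2·370 + 5·341 + 4·58 + 3·491 = 4150; centroid 4150/14 ≈ 296.43.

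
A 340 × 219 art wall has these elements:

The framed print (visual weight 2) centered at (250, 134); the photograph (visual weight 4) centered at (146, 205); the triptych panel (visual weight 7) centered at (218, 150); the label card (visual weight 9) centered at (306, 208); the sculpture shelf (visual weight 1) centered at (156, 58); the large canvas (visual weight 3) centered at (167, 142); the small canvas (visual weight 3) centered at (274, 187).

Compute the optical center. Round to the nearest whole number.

(236, 174)

Total weight = 2 + 4 + 7 + 9 + 1 + 3 + 3 = 29.
Σw·x = 6843; x̄ = 6843/29 ≈ 235.97.
y: moment 5055 / weight 29 ≈ 174.31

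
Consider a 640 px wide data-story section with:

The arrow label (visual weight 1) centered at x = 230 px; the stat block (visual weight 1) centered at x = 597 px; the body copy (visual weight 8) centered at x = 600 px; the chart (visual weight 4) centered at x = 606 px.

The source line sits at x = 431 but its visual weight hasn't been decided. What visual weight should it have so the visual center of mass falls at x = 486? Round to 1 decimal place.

w ≈ 22.7

Known weights sum to 1 + 1 + 8 + 4 = 14; their moment is 1·230 + 1·597 + 8·600 + 4·606 = 8051.
Balance at x = 486 requires (8051 + w·431) / (14 + w) = 486.
Solving: w = (486·14 − 8051) / (431 − 486) = -1247 / -55 ≈ 22.67.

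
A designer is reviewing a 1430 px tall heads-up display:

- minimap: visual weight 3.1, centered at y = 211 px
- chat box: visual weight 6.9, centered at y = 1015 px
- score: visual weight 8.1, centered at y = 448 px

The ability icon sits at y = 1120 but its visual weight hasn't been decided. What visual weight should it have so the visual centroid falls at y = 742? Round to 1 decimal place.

w ≈ 5.7

Fixed elements: Σw = 3.1 + 6.9 + 8.1 = 18.1, Σw·y = 3.1·211 + 6.9·1015 + 8.1·448 = 11286.4.
Set Σw·y/Σw = 742: (11286.4 + 1120w) = 742·(18.1 + w).
So w = (742·18.1 − 11286.4)/(1120 − 742) = 2143.8/378 ≈ 5.67.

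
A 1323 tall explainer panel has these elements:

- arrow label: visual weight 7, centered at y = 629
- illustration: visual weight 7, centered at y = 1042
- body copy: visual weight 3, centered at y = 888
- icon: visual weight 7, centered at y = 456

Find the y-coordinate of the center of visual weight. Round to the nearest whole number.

Σw = 7 + 7 + 3 + 7 = 24.
Σw·y = 7·629 + 7·1042 + 3·888 + 7·456 = 17553, so ȳ = 17553/24 ≈ 731.38.

y ≈ 731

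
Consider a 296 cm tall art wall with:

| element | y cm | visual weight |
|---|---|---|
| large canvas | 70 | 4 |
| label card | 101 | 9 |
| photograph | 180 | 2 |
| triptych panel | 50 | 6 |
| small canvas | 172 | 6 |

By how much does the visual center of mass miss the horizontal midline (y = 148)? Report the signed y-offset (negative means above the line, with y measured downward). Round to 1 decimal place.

Total weight = 4 + 9 + 2 + 6 + 6 = 27.
Σw·y = 4·70 + 9·101 + 2·180 + 6·50 + 6·172 = 2881, so ȳ = 2881/27 ≈ 106.70.
Offset from y = 148: 106.70 − 148 ≈ -41.30.

≈ -41.3 cm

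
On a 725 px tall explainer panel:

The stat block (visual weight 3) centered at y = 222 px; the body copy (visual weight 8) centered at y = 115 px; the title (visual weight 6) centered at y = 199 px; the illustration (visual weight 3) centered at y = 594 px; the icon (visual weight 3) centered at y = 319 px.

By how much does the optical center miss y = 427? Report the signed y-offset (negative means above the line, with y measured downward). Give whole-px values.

Weights sum to 3 + 8 + 6 + 3 + 3 = 23.
y: (3·222 + 8·115 + 6·199 + 3·594 + 3·319) / 23 = 5519 / 23 ≈ 239.96
Difference: 239.96 − 427 ≈ -187.04.

≈ -187 px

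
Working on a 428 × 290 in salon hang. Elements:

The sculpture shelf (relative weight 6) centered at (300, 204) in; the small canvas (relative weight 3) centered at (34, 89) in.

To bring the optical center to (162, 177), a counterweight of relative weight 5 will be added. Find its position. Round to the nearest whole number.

(73, 197)

After adding the counterweight, total weight = 6 + 3 + 5 = 14.
Along x: (1902 + 5·x) / 14 = 162 (existing moment 6·300 + 3·34 = 1902) ⇒ x = (2268 − 1902) / 5 ≈ 73.20.
Along y: (1491 + 5·y) / 14 = 177 (existing moment 6·204 + 3·89 = 1491) ⇒ y = (2478 − 1491) / 5 ≈ 197.40.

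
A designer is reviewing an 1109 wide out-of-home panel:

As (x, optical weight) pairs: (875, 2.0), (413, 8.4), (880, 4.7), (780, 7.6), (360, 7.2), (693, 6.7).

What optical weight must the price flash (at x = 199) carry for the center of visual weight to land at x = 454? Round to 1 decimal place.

Existing Σw = 36.6 (2.0 + 8.4 + 4.7 + 7.6 + 7.2 + 6.7); existing moment 2.0·875 + 8.4·413 + 4.7·880 + 7.6·780 + 7.2·360 + 6.7·693 = 22518.3.
Set Σw·x/Σw = 454: (22518.3 + 199w) = 454·(36.6 + w).
Rearranging, w·(199 − 454) = 454·36.6 − 22518.3 = -5901.9, so w ≈ -5901.9/-255 = 23.14.

w ≈ 23.1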